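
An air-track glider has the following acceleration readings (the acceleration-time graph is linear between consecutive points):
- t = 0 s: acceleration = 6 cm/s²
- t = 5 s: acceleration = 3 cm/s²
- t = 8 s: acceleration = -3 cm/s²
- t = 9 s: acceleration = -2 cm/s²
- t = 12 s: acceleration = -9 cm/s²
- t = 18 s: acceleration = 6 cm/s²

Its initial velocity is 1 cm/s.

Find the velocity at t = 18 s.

Δv equals the area under the a-t graph; then v = v₀ + Δv.
0–5 s: ½(6 + 3)(5) = 22.5 cm/s
5–8 s: ½(3 + -3)(3) = 0 cm/s
8–9 s: ½(-3 + -2)(1) = -2.5 cm/s
9–12 s: ½(-2 + -9)(3) = -16.5 cm/s
12–18 s: ½(-9 + 6)(6) = -9 cm/s
Δv = -5.5 cm/s, so v(18) = 1 + (-5.5) = -4.5 cm/s.

-4.5 cm/s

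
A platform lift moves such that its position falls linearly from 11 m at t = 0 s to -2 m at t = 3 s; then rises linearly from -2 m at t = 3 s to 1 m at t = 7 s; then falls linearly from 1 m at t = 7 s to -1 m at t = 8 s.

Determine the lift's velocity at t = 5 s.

0.75 m/s

Velocity is the slope of the x-t graph on 3–7 s: (1 − -2)/(7 − 3) = 0.75 m/s.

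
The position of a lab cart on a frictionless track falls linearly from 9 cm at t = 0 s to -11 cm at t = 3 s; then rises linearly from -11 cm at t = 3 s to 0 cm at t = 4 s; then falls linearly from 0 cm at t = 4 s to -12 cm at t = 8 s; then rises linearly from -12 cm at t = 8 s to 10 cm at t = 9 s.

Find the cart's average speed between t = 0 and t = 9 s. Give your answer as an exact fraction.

65/9 cm/s

Average speed = (total path length)/(elapsed time); on a piecewise-linear x-t graph the path length is Σ|Δx|.
0–3 s: |Δx| = |-11 − 9| = 20 cm
3–4 s: |Δx| = |0 − -11| = 11 cm
4–8 s: |Δx| = |-12 − 0| = 12 cm
8–9 s: |Δx| = |10 − -12| = 22 cm
Total path = 65 cm; average speed = 65/9 = 65/9 cm/s.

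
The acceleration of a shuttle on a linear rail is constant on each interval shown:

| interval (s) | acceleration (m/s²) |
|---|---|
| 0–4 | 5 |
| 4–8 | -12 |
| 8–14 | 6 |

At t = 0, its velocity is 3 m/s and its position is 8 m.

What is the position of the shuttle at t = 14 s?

14 m

On each constant-a segment, Δv = aΔt and Δx = v₀Δt + ½aΔt²; chain segment to segment.
0–4 s: v starts 3 m/s; Δx = 3·4 + ½·5·4² = 52 m; v ends 23 m/s.
4–8 s: v starts 23 m/s; Δx = 23·4 + ½·-12·4² = -4 m; v ends -25 m/s.
8–14 s: v starts -25 m/s; Δx = -25·6 + ½·6·6² = -42 m; v ends 11 m/s.
x(14) = 8 + Σ Δx = 14 m.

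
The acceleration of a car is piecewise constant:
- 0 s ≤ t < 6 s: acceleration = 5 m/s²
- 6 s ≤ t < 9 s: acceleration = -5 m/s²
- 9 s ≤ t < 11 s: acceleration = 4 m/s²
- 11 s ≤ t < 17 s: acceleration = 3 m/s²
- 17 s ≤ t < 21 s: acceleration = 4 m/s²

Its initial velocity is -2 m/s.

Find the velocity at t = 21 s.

55 m/s

Δv equals the area under the a-t graph; then v = v₀ + Δv.
0–6 s: 5 × 6 = 30 m/s
6–9 s: -5 × 3 = -15 m/s
9–11 s: 4 × 2 = 8 m/s
11–17 s: 3 × 6 = 18 m/s
17–21 s: 4 × 4 = 16 m/s
Δv = 57 m/s, so v(21) = -2 + (57) = 55 m/s.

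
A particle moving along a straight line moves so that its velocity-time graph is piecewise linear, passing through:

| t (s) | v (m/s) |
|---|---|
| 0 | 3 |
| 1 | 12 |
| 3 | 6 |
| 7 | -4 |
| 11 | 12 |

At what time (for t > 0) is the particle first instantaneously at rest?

v changes sign on 3–7 s (from 6 to -4); the graph is linear there, so v = 0 at t = 3 + (-6)·(7 − 3)/(-4 − 6) = 5.4 s.

t = 5.4 s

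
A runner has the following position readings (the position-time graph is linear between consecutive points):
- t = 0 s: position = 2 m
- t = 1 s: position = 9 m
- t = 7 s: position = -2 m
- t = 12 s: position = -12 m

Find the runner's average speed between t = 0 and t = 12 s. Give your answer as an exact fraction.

7/3 m/s

Average speed = (total path length)/(elapsed time); on a piecewise-linear x-t graph the path length is Σ|Δx|.
0–1 s: |Δx| = |9 − 2| = 7 m
1–7 s: |Δx| = |-2 − 9| = 11 m
7–12 s: |Δx| = |-12 − -2| = 10 m
Total path = 28 m; average speed = 28/12 = 7/3 m/s.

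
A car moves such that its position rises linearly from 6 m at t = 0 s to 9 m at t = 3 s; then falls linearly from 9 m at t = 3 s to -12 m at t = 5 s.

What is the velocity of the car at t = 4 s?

Velocity is the slope of the x-t graph on 3–5 s: (-12 − 9)/(5 − 3) = -10.5 m/s.

-10.5 m/s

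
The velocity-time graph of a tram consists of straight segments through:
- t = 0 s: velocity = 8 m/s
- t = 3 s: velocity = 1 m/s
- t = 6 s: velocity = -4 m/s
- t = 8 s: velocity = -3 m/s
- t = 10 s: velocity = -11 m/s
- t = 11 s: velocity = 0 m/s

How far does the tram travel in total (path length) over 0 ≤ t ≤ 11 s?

Distance (not displacement) is the total path length: add the absolute areas under v-t.
0–3 s: |½(8 + 1)(3)| = 13.5 m
3–6 s: v = 0 at t = 3.6 s; triangle areas 0.3 + 4.8 = 5.1 m
6–8 s: |½(-4 + -3)(2)| = 7 m
8–10 s: |½(-3 + -11)(2)| = 14 m
10–11 s: |½(-11 + 0)(1)| = 5.5 m
Total distance = 45.1 m

45.1 m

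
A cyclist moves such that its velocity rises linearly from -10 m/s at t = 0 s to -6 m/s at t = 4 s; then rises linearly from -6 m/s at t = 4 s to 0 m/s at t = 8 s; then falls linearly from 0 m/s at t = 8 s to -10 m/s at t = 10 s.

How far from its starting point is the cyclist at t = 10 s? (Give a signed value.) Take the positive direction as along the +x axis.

-54 m

Net displacement equals the area under the velocity-time graph (areas below the axis count negative).
0–4 s: ½(-10 + -6)(4) = -32 m
4–8 s: ½(-6 + 0)(4) = -12 m
8–10 s: ½(0 + -10)(2) = -10 m
Net displacement = -54 m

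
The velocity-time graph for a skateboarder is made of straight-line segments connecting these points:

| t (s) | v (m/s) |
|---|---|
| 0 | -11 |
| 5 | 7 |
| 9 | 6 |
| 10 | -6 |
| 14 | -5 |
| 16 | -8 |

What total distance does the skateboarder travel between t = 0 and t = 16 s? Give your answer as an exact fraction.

1577/18 m

Distance (not displacement) is the total path length: add the absolute areas under v-t.
0–5 s: v = 0 at t = 55/18 s; triangle areas 605/36 + 245/36 = 425/18 m
5–9 s: |½(7 + 6)(4)| = 26 m
9–10 s: v = 0 at t = 9.5 s; triangle areas 1.5 + 1.5 = 3 m
10–14 s: |½(-6 + -5)(4)| = 22 m
14–16 s: |½(-5 + -8)(2)| = 13 m
Total distance = 1577/18 m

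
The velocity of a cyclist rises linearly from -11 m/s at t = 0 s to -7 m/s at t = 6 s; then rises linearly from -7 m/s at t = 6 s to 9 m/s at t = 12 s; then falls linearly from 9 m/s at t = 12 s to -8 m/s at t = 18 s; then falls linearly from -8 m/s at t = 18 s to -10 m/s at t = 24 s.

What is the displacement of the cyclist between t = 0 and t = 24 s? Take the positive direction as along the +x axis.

-99 m

Net displacement equals the area under the velocity-time graph (areas below the axis count negative).
0–6 s: ½(-11 + -7)(6) = -54 m
6–12 s: ½(-7 + 9)(6) = 6 m
12–18 s: ½(9 + -8)(6) = 3 m
18–24 s: ½(-8 + -10)(6) = -54 m
Net displacement = -99 m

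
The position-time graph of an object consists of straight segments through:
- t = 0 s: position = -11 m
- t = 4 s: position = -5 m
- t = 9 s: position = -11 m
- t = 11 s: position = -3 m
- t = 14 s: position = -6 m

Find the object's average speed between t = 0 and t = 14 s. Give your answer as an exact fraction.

23/14 m/s

Average speed = (total path length)/(elapsed time); on a piecewise-linear x-t graph the path length is Σ|Δx|.
0–4 s: |Δx| = |-5 − -11| = 6 m
4–9 s: |Δx| = |-11 − -5| = 6 m
9–11 s: |Δx| = |-3 − -11| = 8 m
11–14 s: |Δx| = |-6 − -3| = 3 m
Total path = 23 m; average speed = 23/14 = 23/14 m/s.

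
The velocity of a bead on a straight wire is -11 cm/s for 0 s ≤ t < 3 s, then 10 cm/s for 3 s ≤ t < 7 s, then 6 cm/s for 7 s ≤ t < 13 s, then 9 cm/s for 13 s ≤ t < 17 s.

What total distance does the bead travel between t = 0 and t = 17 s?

145 cm

Total distance travelled is ∫|v| dt — sum the magnitudes of each area piece.
0–3 s: |-11| × 3 = 33 cm
3–7 s: |10| × 4 = 40 cm
7–13 s: |6| × 6 = 36 cm
13–17 s: |9| × 4 = 36 cm
Total distance = 145 cm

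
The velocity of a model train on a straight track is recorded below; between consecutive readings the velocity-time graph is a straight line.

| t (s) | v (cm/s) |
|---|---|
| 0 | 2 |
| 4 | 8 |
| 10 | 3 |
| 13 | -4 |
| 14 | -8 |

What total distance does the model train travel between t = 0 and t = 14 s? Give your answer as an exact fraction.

901/14 cm

Distance (not displacement) is the total path length: add the absolute areas under v-t.
0–4 s: |½(2 + 8)(4)| = 20 cm
4–10 s: |½(8 + 3)(6)| = 33 cm
10–13 s: v = 0 at t = 79/7 s; triangle areas 27/14 + 24/7 = 75/14 cm
13–14 s: |½(-4 + -8)(1)| = 6 cm
Total distance = 901/14 cm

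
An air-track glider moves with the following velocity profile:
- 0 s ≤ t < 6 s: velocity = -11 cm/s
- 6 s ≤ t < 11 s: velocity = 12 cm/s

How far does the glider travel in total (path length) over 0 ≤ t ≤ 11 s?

Distance (not displacement) is the total path length: add the absolute areas under v-t.
0–6 s: |-11| × 6 = 66 cm
6–11 s: |12| × 5 = 60 cm
Total distance = 126 cm

126 cm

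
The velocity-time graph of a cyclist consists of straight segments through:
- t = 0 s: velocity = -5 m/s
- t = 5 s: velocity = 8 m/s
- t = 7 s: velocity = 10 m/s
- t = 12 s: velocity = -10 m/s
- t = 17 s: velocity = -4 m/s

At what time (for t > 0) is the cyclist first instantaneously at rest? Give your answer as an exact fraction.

v changes sign on 0–5 s (from -5 to 8); the graph is linear there, so v = 0 at t = 0 + (5)·(5 − 0)/(8 − -5) = 25/13 s.

t = 25/13 s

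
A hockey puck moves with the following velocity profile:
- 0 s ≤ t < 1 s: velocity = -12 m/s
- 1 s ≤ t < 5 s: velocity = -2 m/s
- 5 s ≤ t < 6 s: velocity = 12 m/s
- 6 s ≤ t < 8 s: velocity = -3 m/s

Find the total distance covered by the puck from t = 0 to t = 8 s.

38 m

Total distance travelled is ∫|v| dt — sum the magnitudes of each area piece.
0–1 s: |-12| × 1 = 12 m
1–5 s: |-2| × 4 = 8 m
5–6 s: |12| × 1 = 12 m
6–8 s: |-3| × 2 = 6 m
Total distance = 38 m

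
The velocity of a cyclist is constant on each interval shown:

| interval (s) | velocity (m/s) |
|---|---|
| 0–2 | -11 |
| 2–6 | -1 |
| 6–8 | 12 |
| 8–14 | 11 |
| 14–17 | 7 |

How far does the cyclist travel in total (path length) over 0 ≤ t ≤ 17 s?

137 m

Total distance travelled is ∫|v| dt — sum the magnitudes of each area piece.
0–2 s: |-11| × 2 = 22 m
2–6 s: |-1| × 4 = 4 m
6–8 s: |12| × 2 = 24 m
8–14 s: |11| × 6 = 66 m
14–17 s: |7| × 3 = 21 m
Total distance = 137 m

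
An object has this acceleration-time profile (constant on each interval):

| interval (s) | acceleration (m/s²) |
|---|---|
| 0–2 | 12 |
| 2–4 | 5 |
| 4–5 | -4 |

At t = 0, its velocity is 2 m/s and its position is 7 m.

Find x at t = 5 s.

131 m

On each constant-a segment, Δv = aΔt and Δx = v₀Δt + ½aΔt²; chain segment to segment.
0–2 s: v starts 2 m/s; Δx = 2·2 + ½·12·2² = 28 m; v ends 26 m/s.
2–4 s: v starts 26 m/s; Δx = 26·2 + ½·5·2² = 62 m; v ends 36 m/s.
4–5 s: v starts 36 m/s; Δx = 36·1 + ½·-4·1² = 34 m; v ends 32 m/s.
x(5) = 7 + Σ Δx = 131 m.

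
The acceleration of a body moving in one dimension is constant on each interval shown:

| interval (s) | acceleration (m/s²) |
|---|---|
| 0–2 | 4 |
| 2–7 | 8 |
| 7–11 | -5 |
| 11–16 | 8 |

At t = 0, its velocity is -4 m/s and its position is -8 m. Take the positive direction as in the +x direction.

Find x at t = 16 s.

468 m

On each constant-a segment, Δv = aΔt and Δx = v₀Δt + ½aΔt²; chain segment to segment.
0–2 s: v starts -4 m/s; Δx = -4·2 + ½·4·2² = 0 m; v ends 4 m/s.
2–7 s: v starts 4 m/s; Δx = 4·5 + ½·8·5² = 120 m; v ends 44 m/s.
7–11 s: v starts 44 m/s; Δx = 44·4 + ½·-5·4² = 136 m; v ends 24 m/s.
11–16 s: v starts 24 m/s; Δx = 24·5 + ½·8·5² = 220 m; v ends 64 m/s.
x(16) = -8 + Σ Δx = 468 m.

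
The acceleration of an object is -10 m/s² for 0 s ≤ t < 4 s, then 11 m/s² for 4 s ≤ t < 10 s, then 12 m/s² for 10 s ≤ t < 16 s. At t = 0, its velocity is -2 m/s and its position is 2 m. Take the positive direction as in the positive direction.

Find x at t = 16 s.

On each constant-a segment, Δv = aΔt and Δx = v₀Δt + ½aΔt²; chain segment to segment.
0–4 s: v starts -2 m/s; Δx = -2·4 + ½·-10·4² = -88 m; v ends -42 m/s.
4–10 s: v starts -42 m/s; Δx = -42·6 + ½·11·6² = -54 m; v ends 24 m/s.
10–16 s: v starts 24 m/s; Δx = 24·6 + ½·12·6² = 360 m; v ends 96 m/s.
x(16) = 2 + Σ Δx = 220 m.

220 m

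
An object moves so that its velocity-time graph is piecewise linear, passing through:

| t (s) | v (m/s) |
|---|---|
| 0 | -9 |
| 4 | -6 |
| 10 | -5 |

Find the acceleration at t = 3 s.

0.75 m/s²

Acceleration is the slope of the v-t graph on 0–4 s: (-6 − -9)/(4 − 0) = 0.75 m/s².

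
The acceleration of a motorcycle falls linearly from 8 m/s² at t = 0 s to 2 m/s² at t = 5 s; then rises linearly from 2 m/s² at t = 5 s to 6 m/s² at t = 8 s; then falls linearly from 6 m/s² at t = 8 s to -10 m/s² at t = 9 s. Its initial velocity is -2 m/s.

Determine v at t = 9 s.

33 m/s

Δv equals the area under the a-t graph; then v = v₀ + Δv.
0–5 s: ½(8 + 2)(5) = 25 m/s
5–8 s: ½(2 + 6)(3) = 12 m/s
8–9 s: ½(6 + -10)(1) = -2 m/s
Δv = 35 m/s, so v(9) = -2 + (35) = 33 m/s.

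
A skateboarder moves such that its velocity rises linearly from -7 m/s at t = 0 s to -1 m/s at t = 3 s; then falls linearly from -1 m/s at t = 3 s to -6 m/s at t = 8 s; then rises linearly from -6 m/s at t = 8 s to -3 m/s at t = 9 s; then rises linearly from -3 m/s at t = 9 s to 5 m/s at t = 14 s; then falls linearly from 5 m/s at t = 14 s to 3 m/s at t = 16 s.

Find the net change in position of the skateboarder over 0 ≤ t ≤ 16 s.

-21 m

Displacement is the signed area under the v-t curve.
0–3 s: ½(-7 + -1)(3) = -12 m
3–8 s: ½(-1 + -6)(5) = -17.5 m
8–9 s: ½(-6 + -3)(1) = -4.5 m
9–14 s: ½(-3 + 5)(5) = 5 m
14–16 s: ½(5 + 3)(2) = 8 m
Net displacement = -21 m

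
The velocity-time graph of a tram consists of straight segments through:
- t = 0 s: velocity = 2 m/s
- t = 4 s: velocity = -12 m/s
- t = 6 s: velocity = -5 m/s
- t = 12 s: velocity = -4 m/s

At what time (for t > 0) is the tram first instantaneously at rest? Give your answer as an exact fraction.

t = 4/7 s

v changes sign on 0–4 s (from 2 to -12); the graph is linear there, so v = 0 at t = 0 + (-2)·(4 − 0)/(-12 − 2) = 4/7 s.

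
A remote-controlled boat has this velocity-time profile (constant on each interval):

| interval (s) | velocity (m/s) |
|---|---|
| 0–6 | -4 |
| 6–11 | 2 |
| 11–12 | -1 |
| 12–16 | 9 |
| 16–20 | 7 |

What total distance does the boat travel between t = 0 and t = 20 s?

99 m

Total distance travelled is ∫|v| dt — sum the magnitudes of each area piece.
0–6 s: |-4| × 6 = 24 m
6–11 s: |2| × 5 = 10 m
11–12 s: |-1| × 1 = 1 m
12–16 s: |9| × 4 = 36 m
16–20 s: |7| × 4 = 28 m
Total distance = 99 m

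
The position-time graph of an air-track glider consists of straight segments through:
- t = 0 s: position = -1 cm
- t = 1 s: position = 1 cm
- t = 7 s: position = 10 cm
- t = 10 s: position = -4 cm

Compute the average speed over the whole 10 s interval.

Average speed = (total path length)/(elapsed time); on a piecewise-linear x-t graph the path length is Σ|Δx|.
0–1 s: |Δx| = |1 − -1| = 2 cm
1–7 s: |Δx| = |10 − 1| = 9 cm
7–10 s: |Δx| = |-4 − 10| = 14 cm
Total path = 25 cm; average speed = 25/10 = 2.5 cm/s.

2.5 cm/s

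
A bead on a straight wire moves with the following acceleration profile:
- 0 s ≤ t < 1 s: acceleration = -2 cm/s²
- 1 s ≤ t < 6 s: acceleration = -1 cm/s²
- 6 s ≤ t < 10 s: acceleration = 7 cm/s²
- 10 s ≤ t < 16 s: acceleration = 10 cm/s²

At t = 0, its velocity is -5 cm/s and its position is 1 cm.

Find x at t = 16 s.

On each constant-a segment, Δv = aΔt and Δx = v₀Δt + ½aΔt²; chain segment to segment.
0–1 s: v starts -5 cm/s; Δx = -5·1 + ½·-2·1² = -6 cm; v ends -7 cm/s.
1–6 s: v starts -7 cm/s; Δx = -7·5 + ½·-1·5² = -47.5 cm; v ends -12 cm/s.
6–10 s: v starts -12 cm/s; Δx = -12·4 + ½·7·4² = 8 cm; v ends 16 cm/s.
10–16 s: v starts 16 cm/s; Δx = 16·6 + ½·10·6² = 276 cm; v ends 76 cm/s.
x(16) = 1 + Σ Δx = 231.5 cm.

231.5 cm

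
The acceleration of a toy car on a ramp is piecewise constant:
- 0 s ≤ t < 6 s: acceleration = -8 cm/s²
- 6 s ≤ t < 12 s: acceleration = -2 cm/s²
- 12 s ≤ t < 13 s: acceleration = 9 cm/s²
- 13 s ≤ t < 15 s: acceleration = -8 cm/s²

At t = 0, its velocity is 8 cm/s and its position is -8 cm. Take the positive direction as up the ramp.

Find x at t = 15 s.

On each constant-a segment, Δv = aΔt and Δx = v₀Δt + ½aΔt²; chain segment to segment.
0–6 s: v starts 8 cm/s; Δx = 8·6 + ½·-8·6² = -96 cm; v ends -40 cm/s.
6–12 s: v starts -40 cm/s; Δx = -40·6 + ½·-2·6² = -276 cm; v ends -52 cm/s.
12–13 s: v starts -52 cm/s; Δx = -52·1 + ½·9·1² = -47.5 cm; v ends -43 cm/s.
13–15 s: v starts -43 cm/s; Δx = -43·2 + ½·-8·2² = -102 cm; v ends -59 cm/s.
x(15) = -8 + Σ Δx = -529.5 cm.

-529.5 cm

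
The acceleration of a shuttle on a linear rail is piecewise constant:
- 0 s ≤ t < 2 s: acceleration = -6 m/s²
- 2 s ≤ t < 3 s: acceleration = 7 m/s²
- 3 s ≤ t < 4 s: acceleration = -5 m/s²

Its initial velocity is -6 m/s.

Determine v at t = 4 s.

Δv equals the area under the a-t graph; then v = v₀ + Δv.
0–2 s: -6 × 2 = -12 m/s
2–3 s: 7 × 1 = 7 m/s
3–4 s: -5 × 1 = -5 m/s
Δv = -10 m/s, so v(4) = -6 + (-10) = -16 m/s.

-16 m/s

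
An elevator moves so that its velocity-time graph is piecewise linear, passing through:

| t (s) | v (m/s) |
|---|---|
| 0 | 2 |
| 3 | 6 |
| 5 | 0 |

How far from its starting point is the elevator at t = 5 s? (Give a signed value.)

18 m

Displacement is the signed area under the v-t curve.
0–3 s: ½(2 + 6)(3) = 12 m
3–5 s: ½(6 + 0)(2) = 6 m
Net displacement = 18 m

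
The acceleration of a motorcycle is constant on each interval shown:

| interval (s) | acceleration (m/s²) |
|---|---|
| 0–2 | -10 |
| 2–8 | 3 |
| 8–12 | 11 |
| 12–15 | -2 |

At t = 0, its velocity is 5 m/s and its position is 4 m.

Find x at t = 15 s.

On each constant-a segment, Δv = aΔt and Δx = v₀Δt + ½aΔt²; chain segment to segment.
0–2 s: v starts 5 m/s; Δx = 5·2 + ½·-10·2² = -10 m; v ends -15 m/s.
2–8 s: v starts -15 m/s; Δx = -15·6 + ½·3·6² = -36 m; v ends 3 m/s.
8–12 s: v starts 3 m/s; Δx = 3·4 + ½·11·4² = 100 m; v ends 47 m/s.
12–15 s: v starts 47 m/s; Δx = 47·3 + ½·-2·3² = 132 m; v ends 41 m/s.
x(15) = 4 + Σ Δx = 190 m.

190 m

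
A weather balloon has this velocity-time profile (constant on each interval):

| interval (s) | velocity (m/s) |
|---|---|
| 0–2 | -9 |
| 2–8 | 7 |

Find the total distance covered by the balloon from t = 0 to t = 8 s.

Total distance travelled is ∫|v| dt — sum the magnitudes of each area piece.
0–2 s: |-9| × 2 = 18 m
2–8 s: |7| × 6 = 42 m
Total distance = 60 m

60 m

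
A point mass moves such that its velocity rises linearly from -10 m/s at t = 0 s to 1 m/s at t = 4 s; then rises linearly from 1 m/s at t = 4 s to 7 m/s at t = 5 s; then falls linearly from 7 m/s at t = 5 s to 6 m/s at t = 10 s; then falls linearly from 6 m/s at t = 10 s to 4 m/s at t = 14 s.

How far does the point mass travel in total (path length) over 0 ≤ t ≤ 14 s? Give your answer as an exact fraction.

1647/22 m

Distance (not displacement) is the total path length: add the absolute areas under v-t.
0–4 s: v = 0 at t = 40/11 s; triangle areas 200/11 + 2/11 = 202/11 m
4–5 s: |½(1 + 7)(1)| = 4 m
5–10 s: |½(7 + 6)(5)| = 32.5 m
10–14 s: |½(6 + 4)(4)| = 20 m
Total distance = 1647/22 m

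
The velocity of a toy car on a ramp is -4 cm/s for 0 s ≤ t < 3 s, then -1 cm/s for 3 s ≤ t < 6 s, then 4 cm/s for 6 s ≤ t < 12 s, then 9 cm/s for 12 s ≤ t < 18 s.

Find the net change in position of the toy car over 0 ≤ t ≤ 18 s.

Net displacement equals the area under the velocity-time graph (areas below the axis count negative).
0–3 s: -4 × 3 = -12 cm
3–6 s: -1 × 3 = -3 cm
6–12 s: 4 × 6 = 24 cm
12–18 s: 9 × 6 = 54 cm
Net displacement = 63 cm

63 cm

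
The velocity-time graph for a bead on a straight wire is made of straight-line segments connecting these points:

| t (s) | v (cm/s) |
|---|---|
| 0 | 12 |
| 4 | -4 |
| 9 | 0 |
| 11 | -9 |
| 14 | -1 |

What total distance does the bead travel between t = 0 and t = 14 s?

54 cm

Total distance travelled is ∫|v| dt — sum the magnitudes of each area piece.
0–4 s: v = 0 at t = 3 s; triangle areas 18 + 2 = 20 cm
4–9 s: |½(-4 + 0)(5)| = 10 cm
9–11 s: |½(0 + -9)(2)| = 9 cm
11–14 s: |½(-9 + -1)(3)| = 15 cm
Total distance = 54 cm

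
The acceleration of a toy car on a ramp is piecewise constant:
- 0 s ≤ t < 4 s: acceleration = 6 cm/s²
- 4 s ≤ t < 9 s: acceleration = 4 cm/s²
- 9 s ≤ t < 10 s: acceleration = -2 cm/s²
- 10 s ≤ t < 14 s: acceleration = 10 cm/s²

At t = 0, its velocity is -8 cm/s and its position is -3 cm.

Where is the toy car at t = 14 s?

On each constant-a segment, Δv = aΔt and Δx = v₀Δt + ½aΔt²; chain segment to segment.
0–4 s: v starts -8 cm/s; Δx = -8·4 + ½·6·4² = 16 cm; v ends 16 cm/s.
4–9 s: v starts 16 cm/s; Δx = 16·5 + ½·4·5² = 130 cm; v ends 36 cm/s.
9–10 s: v starts 36 cm/s; Δx = 36·1 + ½·-2·1² = 35 cm; v ends 34 cm/s.
10–14 s: v starts 34 cm/s; Δx = 34·4 + ½·10·4² = 216 cm; v ends 74 cm/s.
x(14) = -3 + Σ Δx = 394 cm.

394 cm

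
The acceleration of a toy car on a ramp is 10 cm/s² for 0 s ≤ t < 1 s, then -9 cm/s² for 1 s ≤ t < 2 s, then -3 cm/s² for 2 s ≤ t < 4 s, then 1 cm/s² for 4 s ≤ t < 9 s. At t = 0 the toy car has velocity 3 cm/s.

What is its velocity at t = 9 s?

3 cm/s

Δv equals the area under the a-t graph; then v = v₀ + Δv.
0–1 s: 10 × 1 = 10 cm/s
1–2 s: -9 × 1 = -9 cm/s
2–4 s: -3 × 2 = -6 cm/s
4–9 s: 1 × 5 = 5 cm/s
Δv = 0 cm/s, so v(9) = 3 + (0) = 3 cm/s.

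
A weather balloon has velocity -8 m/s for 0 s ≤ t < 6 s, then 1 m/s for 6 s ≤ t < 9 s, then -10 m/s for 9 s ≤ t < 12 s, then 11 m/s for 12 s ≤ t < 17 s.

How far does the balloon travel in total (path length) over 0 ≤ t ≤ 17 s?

Distance (not displacement) is the total path length: add the absolute areas under v-t.
0–6 s: |-8| × 6 = 48 m
6–9 s: |1| × 3 = 3 m
9–12 s: |-10| × 3 = 30 m
12–17 s: |11| × 5 = 55 m
Total distance = 136 m

136 m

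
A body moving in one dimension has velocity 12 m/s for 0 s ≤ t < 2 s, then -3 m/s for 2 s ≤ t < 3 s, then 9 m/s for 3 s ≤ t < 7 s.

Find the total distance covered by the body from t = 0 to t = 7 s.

Total distance travelled is ∫|v| dt — sum the magnitudes of each area piece.
0–2 s: |12| × 2 = 24 m
2–3 s: |-3| × 1 = 3 m
3–7 s: |9| × 4 = 36 m
Total distance = 63 m

63 m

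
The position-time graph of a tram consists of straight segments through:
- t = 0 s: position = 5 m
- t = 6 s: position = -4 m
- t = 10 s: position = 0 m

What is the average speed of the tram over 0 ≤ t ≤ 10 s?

Average speed = (total path length)/(elapsed time); on a piecewise-linear x-t graph the path length is Σ|Δx|.
0–6 s: |Δx| = |-4 − 5| = 9 m
6–10 s: |Δx| = |0 − -4| = 4 m
Total path = 13 m; average speed = 13/10 = 1.3 m/s.

1.3 m/s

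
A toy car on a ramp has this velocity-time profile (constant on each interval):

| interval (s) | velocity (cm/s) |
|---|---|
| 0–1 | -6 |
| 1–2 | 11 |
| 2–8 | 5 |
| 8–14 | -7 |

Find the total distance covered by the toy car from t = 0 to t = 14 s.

89 cm

Distance (not displacement) is the total path length: add the absolute areas under v-t.
0–1 s: |-6| × 1 = 6 cm
1–2 s: |11| × 1 = 11 cm
2–8 s: |5| × 6 = 30 cm
8–14 s: |-7| × 6 = 42 cm
Total distance = 89 cm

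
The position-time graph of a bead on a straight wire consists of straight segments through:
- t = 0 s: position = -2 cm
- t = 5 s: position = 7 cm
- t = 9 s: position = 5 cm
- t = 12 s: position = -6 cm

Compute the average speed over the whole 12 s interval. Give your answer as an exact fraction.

Average speed = (total path length)/(elapsed time); on a piecewise-linear x-t graph the path length is Σ|Δx|.
0–5 s: |Δx| = |7 − -2| = 9 cm
5–9 s: |Δx| = |5 − 7| = 2 cm
9–12 s: |Δx| = |-6 − 5| = 11 cm
Total path = 22 cm; average speed = 22/12 = 11/6 cm/s.

11/6 cm/s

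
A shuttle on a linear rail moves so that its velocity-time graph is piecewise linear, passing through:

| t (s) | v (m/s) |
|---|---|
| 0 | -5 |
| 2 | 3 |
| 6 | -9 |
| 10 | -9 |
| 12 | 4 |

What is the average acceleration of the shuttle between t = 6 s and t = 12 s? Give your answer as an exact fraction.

13/6 m/s²

Average acceleration = Δv/Δt = (4 − -9)/(12 − 6) = 13/6 m/s².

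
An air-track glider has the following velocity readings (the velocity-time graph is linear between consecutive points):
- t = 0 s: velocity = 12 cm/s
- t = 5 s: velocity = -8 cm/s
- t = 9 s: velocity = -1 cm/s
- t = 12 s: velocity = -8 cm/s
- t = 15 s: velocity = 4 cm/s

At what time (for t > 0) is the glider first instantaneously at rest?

t = 3 s

v changes sign on 0–5 s (from 12 to -8); the graph is linear there, so v = 0 at t = 0 + (-12)·(5 − 0)/(-8 − 12) = 3 s.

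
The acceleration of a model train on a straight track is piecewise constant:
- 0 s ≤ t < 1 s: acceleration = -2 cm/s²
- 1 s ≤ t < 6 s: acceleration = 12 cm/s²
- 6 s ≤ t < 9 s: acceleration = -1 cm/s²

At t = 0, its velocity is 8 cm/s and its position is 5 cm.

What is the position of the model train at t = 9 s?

385.5 cm

On each constant-a segment, Δv = aΔt and Δx = v₀Δt + ½aΔt²; chain segment to segment.
0–1 s: v starts 8 cm/s; Δx = 8·1 + ½·-2·1² = 7 cm; v ends 6 cm/s.
1–6 s: v starts 6 cm/s; Δx = 6·5 + ½·12·5² = 180 cm; v ends 66 cm/s.
6–9 s: v starts 66 cm/s; Δx = 66·3 + ½·-1·3² = 193.5 cm; v ends 63 cm/s.
x(9) = 5 + Σ Δx = 385.5 cm.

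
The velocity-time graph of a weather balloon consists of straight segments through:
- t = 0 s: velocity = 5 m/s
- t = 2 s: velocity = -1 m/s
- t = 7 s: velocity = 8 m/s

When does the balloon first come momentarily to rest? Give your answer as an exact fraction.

v changes sign on 0–2 s (from 5 to -1); the graph is linear there, so v = 0 at t = 0 + (-5)·(2 − 0)/(-1 − 5) = 5/3 s.

t = 5/3 s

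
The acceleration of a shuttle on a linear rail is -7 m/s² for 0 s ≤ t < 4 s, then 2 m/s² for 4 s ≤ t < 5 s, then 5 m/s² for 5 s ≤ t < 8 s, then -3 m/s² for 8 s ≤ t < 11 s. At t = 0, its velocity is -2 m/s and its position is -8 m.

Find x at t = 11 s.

-215 m

On each constant-a segment, Δv = aΔt and Δx = v₀Δt + ½aΔt²; chain segment to segment.
0–4 s: v starts -2 m/s; Δx = -2·4 + ½·-7·4² = -64 m; v ends -30 m/s.
4–5 s: v starts -30 m/s; Δx = -30·1 + ½·2·1² = -29 m; v ends -28 m/s.
5–8 s: v starts -28 m/s; Δx = -28·3 + ½·5·3² = -61.5 m; v ends -13 m/s.
8–11 s: v starts -13 m/s; Δx = -13·3 + ½·-3·3² = -52.5 m; v ends -22 m/s.
x(11) = -8 + Σ Δx = -215 m.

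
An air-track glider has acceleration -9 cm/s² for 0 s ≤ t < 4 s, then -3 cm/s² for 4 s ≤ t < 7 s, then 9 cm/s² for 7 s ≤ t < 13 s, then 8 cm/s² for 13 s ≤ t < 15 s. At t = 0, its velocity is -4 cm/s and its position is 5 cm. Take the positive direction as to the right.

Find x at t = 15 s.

-322.5 cm

On each constant-a segment, Δv = aΔt and Δx = v₀Δt + ½aΔt²; chain segment to segment.
0–4 s: v starts -4 cm/s; Δx = -4·4 + ½·-9·4² = -88 cm; v ends -40 cm/s.
4–7 s: v starts -40 cm/s; Δx = -40·3 + ½·-3·3² = -133.5 cm; v ends -49 cm/s.
7–13 s: v starts -49 cm/s; Δx = -49·6 + ½·9·6² = -132 cm; v ends 5 cm/s.
13–15 s: v starts 5 cm/s; Δx = 5·2 + ½·8·2² = 26 cm; v ends 21 cm/s.
x(15) = 5 + Σ Δx = -322.5 cm.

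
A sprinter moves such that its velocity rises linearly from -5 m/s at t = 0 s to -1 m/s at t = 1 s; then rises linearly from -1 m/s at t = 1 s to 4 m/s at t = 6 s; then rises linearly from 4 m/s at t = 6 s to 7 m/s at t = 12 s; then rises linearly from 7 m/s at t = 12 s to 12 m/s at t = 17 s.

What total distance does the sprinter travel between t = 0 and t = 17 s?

Distance (not displacement) is the total path length: add the absolute areas under v-t.
0–1 s: |½(-5 + -1)(1)| = 3 m
1–6 s: v = 0 at t = 2 s; triangle areas 0.5 + 8 = 8.5 m
6–12 s: |½(4 + 7)(6)| = 33 m
12–17 s: |½(7 + 12)(5)| = 47.5 m
Total distance = 92 m

92 m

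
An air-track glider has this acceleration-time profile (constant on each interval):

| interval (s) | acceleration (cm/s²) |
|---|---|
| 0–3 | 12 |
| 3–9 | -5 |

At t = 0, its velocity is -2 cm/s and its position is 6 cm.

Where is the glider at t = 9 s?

On each constant-a segment, Δv = aΔt and Δx = v₀Δt + ½aΔt²; chain segment to segment.
0–3 s: v starts -2 cm/s; Δx = -2·3 + ½·12·3² = 48 cm; v ends 34 cm/s.
3–9 s: v starts 34 cm/s; Δx = 34·6 + ½·-5·6² = 114 cm; v ends 4 cm/s.
x(9) = 6 + Σ Δx = 168 cm.

168 cm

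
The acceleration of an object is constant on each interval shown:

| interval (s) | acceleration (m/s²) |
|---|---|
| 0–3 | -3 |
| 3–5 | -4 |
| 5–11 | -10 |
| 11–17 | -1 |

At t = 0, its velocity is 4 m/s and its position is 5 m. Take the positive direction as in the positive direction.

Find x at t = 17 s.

-728.5 m

On each constant-a segment, Δv = aΔt and Δx = v₀Δt + ½aΔt²; chain segment to segment.
0–3 s: v starts 4 m/s; Δx = 4·3 + ½·-3·3² = -1.5 m; v ends -5 m/s.
3–5 s: v starts -5 m/s; Δx = -5·2 + ½·-4·2² = -18 m; v ends -13 m/s.
5–11 s: v starts -13 m/s; Δx = -13·6 + ½·-10·6² = -258 m; v ends -73 m/s.
11–17 s: v starts -73 m/s; Δx = -73·6 + ½·-1·6² = -456 m; v ends -79 m/s.
x(17) = 5 + Σ Δx = -728.5 m.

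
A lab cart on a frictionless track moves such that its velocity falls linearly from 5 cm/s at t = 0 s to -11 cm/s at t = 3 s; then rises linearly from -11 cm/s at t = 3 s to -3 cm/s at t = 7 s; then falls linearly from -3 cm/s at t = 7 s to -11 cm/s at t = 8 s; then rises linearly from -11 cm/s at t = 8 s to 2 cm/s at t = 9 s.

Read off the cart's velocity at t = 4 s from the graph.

On 3–7 s the graph is linear from -11 to -3 cm/s: v(4) = -11 + (-3 − -11)·(4 − 3)/(7 − 3) = -9 cm/s.

-9 cm/s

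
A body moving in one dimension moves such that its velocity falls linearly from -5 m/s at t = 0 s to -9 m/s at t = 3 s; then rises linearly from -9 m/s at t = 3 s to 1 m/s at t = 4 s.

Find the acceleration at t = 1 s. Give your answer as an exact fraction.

Acceleration is the slope of the v-t graph on 0–3 s: (-9 − -5)/(3 − 0) = -4/3 m/s².

-4/3 m/s²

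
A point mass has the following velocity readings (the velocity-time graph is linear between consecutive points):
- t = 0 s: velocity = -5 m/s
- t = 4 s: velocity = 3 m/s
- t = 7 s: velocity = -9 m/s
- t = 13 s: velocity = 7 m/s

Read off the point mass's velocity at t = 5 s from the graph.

-1 m/s

On 4–7 s the graph is linear from 3 to -9 m/s: v(5) = 3 + (-9 − 3)·(5 − 4)/(7 − 4) = -1 m/s.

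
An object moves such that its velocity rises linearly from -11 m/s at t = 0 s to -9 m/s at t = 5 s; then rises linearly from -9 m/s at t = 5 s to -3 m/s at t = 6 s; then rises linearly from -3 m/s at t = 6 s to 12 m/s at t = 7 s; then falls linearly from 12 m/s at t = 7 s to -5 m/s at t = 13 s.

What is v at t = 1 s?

On 0–5 s the graph is linear from -11 to -9 m/s: v(1) = -11 + (-9 − -11)·(1 − 0)/(5 − 0) = -10.6 m/s.

-10.6 m/s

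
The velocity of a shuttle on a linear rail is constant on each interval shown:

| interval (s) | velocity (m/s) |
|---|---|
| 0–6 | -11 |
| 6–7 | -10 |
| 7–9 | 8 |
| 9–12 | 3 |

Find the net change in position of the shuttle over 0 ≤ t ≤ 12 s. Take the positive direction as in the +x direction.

-51 m

Displacement is the signed area under the v-t curve.
0–6 s: -11 × 6 = -66 m
6–7 s: -10 × 1 = -10 m
7–9 s: 8 × 2 = 16 m
9–12 s: 3 × 3 = 9 m
Net displacement = -51 m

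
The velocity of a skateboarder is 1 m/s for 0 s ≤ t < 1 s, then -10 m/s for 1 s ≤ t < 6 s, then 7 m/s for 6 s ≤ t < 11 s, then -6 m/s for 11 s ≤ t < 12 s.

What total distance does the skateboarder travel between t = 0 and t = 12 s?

92 m

Distance (not displacement) is the total path length: add the absolute areas under v-t.
0–1 s: |1| × 1 = 1 m
1–6 s: |-10| × 5 = 50 m
6–11 s: |7| × 5 = 35 m
11–12 s: |-6| × 1 = 6 m
Total distance = 92 m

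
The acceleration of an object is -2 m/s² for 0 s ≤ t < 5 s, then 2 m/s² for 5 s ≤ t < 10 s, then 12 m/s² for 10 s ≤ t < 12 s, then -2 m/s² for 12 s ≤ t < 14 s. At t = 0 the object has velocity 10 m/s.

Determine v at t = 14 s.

30 m/s

Δv equals the area under the a-t graph; then v = v₀ + Δv.
0–5 s: -2 × 5 = -10 m/s
5–10 s: 2 × 5 = 10 m/s
10–12 s: 12 × 2 = 24 m/s
12–14 s: -2 × 2 = -4 m/s
Δv = 20 m/s, so v(14) = 10 + (20) = 30 m/s.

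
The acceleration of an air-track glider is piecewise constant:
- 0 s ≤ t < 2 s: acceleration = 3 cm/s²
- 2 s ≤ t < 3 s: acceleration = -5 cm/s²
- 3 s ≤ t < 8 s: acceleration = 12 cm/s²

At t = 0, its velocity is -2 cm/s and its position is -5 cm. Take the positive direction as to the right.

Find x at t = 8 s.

On each constant-a segment, Δv = aΔt and Δx = v₀Δt + ½aΔt²; chain segment to segment.
0–2 s: v starts -2 cm/s; Δx = -2·2 + ½·3·2² = 2 cm; v ends 4 cm/s.
2–3 s: v starts 4 cm/s; Δx = 4·1 + ½·-5·1² = 1.5 cm; v ends -1 cm/s.
3–8 s: v starts -1 cm/s; Δx = -1·5 + ½·12·5² = 145 cm; v ends 59 cm/s.
x(8) = -5 + Σ Δx = 143.5 cm.

143.5 cm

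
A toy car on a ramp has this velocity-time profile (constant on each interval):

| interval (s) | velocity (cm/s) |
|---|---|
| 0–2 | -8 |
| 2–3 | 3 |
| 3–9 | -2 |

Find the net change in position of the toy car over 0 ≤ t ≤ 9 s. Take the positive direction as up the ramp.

-25 cm

Net displacement equals the area under the velocity-time graph (areas below the axis count negative).
0–2 s: -8 × 2 = -16 cm
2–3 s: 3 × 1 = 3 cm
3–9 s: -2 × 6 = -12 cm
Net displacement = -25 cm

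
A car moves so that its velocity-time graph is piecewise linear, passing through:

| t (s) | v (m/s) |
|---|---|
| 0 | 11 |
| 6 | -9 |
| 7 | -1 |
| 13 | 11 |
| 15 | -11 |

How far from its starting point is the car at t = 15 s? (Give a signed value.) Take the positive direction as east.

Net displacement equals the area under the velocity-time graph (areas below the axis count negative).
0–6 s: ½(11 + -9)(6) = 6 m
6–7 s: ½(-9 + -1)(1) = -5 m
7–13 s: ½(-1 + 11)(6) = 30 m
13–15 s: ½(11 + -11)(2) = 0 m
Net displacement = 31 m

31 m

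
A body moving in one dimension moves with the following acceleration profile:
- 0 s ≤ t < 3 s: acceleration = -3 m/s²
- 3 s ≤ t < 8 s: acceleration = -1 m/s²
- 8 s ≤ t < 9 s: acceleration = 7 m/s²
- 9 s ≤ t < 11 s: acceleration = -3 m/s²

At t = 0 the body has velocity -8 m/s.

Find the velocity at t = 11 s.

-21 m/s

Δv equals the area under the a-t graph; then v = v₀ + Δv.
0–3 s: -3 × 3 = -9 m/s
3–8 s: -1 × 5 = -5 m/s
8–9 s: 7 × 1 = 7 m/s
9–11 s: -3 × 2 = -6 m/s
Δv = -13 m/s, so v(11) = -8 + (-13) = -21 m/s.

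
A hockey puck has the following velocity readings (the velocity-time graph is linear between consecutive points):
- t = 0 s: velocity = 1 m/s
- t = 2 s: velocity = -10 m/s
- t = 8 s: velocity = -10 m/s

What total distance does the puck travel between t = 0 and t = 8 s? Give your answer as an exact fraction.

Total distance travelled is ∫|v| dt — sum the magnitudes of each area piece.
0–2 s: v = 0 at t = 2/11 s; triangle areas 1/11 + 100/11 = 101/11 m
2–8 s: |-10| × 6 = 60 m
Total distance = 761/11 m

761/11 m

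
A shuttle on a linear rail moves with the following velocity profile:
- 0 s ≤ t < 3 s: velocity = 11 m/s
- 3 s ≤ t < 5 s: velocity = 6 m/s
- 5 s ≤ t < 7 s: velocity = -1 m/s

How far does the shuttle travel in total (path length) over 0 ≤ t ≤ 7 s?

Total distance travelled is ∫|v| dt — sum the magnitudes of each area piece.
0–3 s: |11| × 3 = 33 m
3–5 s: |6| × 2 = 12 m
5–7 s: |-1| × 2 = 2 m
Total distance = 47 m

47 m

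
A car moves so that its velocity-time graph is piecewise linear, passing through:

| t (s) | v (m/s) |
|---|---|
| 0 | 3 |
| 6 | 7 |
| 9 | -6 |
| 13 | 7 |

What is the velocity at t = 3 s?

On 0–6 s the graph is linear from 3 to 7 m/s: v(3) = 3 + (7 − 3)·(3 − 0)/(6 − 0) = 5 m/s.

5 m/s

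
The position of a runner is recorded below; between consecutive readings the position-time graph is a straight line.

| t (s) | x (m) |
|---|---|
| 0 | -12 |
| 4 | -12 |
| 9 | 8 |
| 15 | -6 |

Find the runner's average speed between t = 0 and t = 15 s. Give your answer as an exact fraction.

34/15 m/s

Average speed = (total path length)/(elapsed time); on a piecewise-linear x-t graph the path length is Σ|Δx|.
0–4 s: |Δx| = |-12 − -12| = 0 m
4–9 s: |Δx| = |8 − -12| = 20 m
9–15 s: |Δx| = |-6 − 8| = 14 m
Total path = 34 m; average speed = 34/15 = 34/15 m/s.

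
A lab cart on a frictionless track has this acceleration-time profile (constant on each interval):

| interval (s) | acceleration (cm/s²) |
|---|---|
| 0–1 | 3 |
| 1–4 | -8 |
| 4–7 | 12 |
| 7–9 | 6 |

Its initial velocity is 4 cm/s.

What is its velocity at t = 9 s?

Δv equals the area under the a-t graph; then v = v₀ + Δv.
0–1 s: 3 × 1 = 3 cm/s
1–4 s: -8 × 3 = -24 cm/s
4–7 s: 12 × 3 = 36 cm/s
7–9 s: 6 × 2 = 12 cm/s
Δv = 27 cm/s, so v(9) = 4 + (27) = 31 cm/s.

31 cm/s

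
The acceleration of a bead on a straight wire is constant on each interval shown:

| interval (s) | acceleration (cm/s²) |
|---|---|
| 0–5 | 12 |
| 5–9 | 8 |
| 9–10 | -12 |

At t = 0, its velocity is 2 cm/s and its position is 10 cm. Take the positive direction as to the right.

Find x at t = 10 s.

570 cm

On each constant-a segment, Δv = aΔt and Δx = v₀Δt + ½aΔt²; chain segment to segment.
0–5 s: v starts 2 cm/s; Δx = 2·5 + ½·12·5² = 160 cm; v ends 62 cm/s.
5–9 s: v starts 62 cm/s; Δx = 62·4 + ½·8·4² = 312 cm; v ends 94 cm/s.
9–10 s: v starts 94 cm/s; Δx = 94·1 + ½·-12·1² = 88 cm; v ends 82 cm/s.
x(10) = 10 + Σ Δx = 570 cm.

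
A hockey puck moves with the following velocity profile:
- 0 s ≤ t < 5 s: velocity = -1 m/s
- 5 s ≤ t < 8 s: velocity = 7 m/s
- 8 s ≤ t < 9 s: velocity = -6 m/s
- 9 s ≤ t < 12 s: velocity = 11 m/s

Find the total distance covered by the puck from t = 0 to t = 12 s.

Total distance travelled is ∫|v| dt — sum the magnitudes of each area piece.
0–5 s: |-1| × 5 = 5 m
5–8 s: |7| × 3 = 21 m
8–9 s: |-6| × 1 = 6 m
9–12 s: |11| × 3 = 33 m
Total distance = 65 m

65 m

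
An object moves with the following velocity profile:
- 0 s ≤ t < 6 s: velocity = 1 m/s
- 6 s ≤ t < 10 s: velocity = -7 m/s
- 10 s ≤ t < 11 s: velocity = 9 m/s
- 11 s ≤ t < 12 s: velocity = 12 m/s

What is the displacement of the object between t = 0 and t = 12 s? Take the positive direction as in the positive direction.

-1 m

Displacement is the signed area under the v-t curve.
0–6 s: 1 × 6 = 6 m
6–10 s: -7 × 4 = -28 m
10–11 s: 9 × 1 = 9 m
11–12 s: 12 × 1 = 12 m
Net displacement = -1 m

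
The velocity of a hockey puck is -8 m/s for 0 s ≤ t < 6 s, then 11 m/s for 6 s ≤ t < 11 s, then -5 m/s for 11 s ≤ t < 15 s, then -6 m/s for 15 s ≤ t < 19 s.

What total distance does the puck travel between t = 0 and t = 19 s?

Distance (not displacement) is the total path length: add the absolute areas under v-t.
0–6 s: |-8| × 6 = 48 m
6–11 s: |11| × 5 = 55 m
11–15 s: |-5| × 4 = 20 m
15–19 s: |-6| × 4 = 24 m
Total distance = 147 m

147 m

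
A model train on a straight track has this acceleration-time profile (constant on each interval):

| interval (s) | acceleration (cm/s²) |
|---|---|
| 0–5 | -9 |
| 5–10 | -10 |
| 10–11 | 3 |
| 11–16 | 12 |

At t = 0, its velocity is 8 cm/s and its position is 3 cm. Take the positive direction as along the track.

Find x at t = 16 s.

-735 cm

On each constant-a segment, Δv = aΔt and Δx = v₀Δt + ½aΔt²; chain segment to segment.
0–5 s: v starts 8 cm/s; Δx = 8·5 + ½·-9·5² = -72.5 cm; v ends -37 cm/s.
5–10 s: v starts -37 cm/s; Δx = -37·5 + ½·-10·5² = -310 cm; v ends -87 cm/s.
10–11 s: v starts -87 cm/s; Δx = -87·1 + ½·3·1² = -85.5 cm; v ends -84 cm/s.
11–16 s: v starts -84 cm/s; Δx = -84·5 + ½·12·5² = -270 cm; v ends -24 cm/s.
x(16) = 3 + Σ Δx = -735 cm.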